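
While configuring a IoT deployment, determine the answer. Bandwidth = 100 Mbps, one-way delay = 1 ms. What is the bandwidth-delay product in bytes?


Given: bandwidth = 100 Mbps, delay = 1 ms
BDP in bits = 100 * 10^6 * 1 / 1000
BDP in bits = 100000
BDP in bytes = 100000 / 8 = 12500

12500


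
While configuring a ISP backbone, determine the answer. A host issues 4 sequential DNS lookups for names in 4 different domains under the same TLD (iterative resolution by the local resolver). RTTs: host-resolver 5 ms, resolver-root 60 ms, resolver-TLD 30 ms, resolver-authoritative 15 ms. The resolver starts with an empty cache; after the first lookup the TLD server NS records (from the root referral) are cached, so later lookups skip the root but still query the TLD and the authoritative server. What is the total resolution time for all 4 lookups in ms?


Lookup 1 (cold cache): local + root + TLD + auth = 5 + 60 + 30 + 15 = 110 ms
Lookups 2..4 (TLD NS cached -> skip root; new domain -> still ask TLD and auth): local + TLD + auth = 5 + 30 + 15 = 50 ms each
Remaining 3 lookups: 3 * 50 = 150 ms
Total = 110 + 150 = 260 ms

260


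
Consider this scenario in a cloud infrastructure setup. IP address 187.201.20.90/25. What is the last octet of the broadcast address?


Given: IP = 187.201.20.90, prefix = /25
Host bits = 32 - 25 = 7
Network last octet = 90 AND mask = 0
Host part size = 2^7 - 1 = 127
Broadcast last octet = 0 OR 127 = 127

127


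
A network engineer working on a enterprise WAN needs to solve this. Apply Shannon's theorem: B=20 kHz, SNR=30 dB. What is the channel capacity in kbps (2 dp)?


Given: B = 20 kHz, SNR = 30 dB
SNR linear = 10^(30/10) = 1000
1 + SNR = 1001
log2(1001) = 9.9672262588
C = 20 * 1000 * 9.9672262588 = 199344.5252 bps
C = 199.344525 kbps -> 199.34 kbps (2 dp)

199.34


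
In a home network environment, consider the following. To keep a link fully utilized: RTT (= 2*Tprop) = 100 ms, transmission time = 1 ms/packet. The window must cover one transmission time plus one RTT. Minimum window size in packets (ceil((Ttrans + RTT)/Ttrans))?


Given: Ttrans = 1 ms, RTT = 100 ms (= 2 * Tprop, Tprop = 50 ms)
Time until first ACK returns = Ttrans + RTT = 1 + 100 = 101 ms
Need W * Ttrans >= Ttrans + RTT  ->  W >= (Ttrans + RTT) / Ttrans
(Ttrans + RTT) / Ttrans = 101 / 1 = 101
W_min = ceil(101) = 101

101


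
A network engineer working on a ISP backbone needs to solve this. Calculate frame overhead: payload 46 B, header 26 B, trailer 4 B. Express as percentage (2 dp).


Given: payload = 46 B, header = 26 B, trailer = 4 B
Overhead bytes = header + trailer = 26 + 4 = 30
Total frame = payload + overhead = 46 + 30 = 76
Overhead % = 30 / 76 * 100 = 39.4737% -> 39.47% (2 dp)

39.47


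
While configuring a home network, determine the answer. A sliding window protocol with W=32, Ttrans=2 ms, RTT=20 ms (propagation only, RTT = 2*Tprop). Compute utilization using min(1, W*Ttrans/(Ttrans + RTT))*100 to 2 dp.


Given: W = 32, Ttrans = 2 ms, RTT = 20 ms (= 2 * Tprop, Tprop = 10 ms)
Cycle time = Ttrans + RTT = 2 + 20 = 22 ms (first packet sent until its ACK returns)
W * Ttrans = 32 * 2 = 64 ms of sending per cycle
W * Ttrans / (Ttrans + RTT) = 64 / 22 = 2.909091
U = min(1, 2.909091) = 1.000000
U% = 100.00%

100.00


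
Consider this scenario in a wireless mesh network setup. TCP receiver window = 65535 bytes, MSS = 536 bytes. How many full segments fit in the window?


Given: RWND = 65535 bytes, MSS = 536 bytes
Full segments = floor(RWND / MSS)
Full segments = floor(65535 / 536)
Full segments = floor(122.2668) = 122

122


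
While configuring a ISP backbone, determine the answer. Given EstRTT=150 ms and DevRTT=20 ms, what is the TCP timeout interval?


Given: EstRTT = 150 ms, DevRTT = 20 ms
Timeout = EstRTT + 4 * DevRTT
4 * DevRTT = 4 * 20 = 80
Timeout = 150 + 80 = 230 ms

230


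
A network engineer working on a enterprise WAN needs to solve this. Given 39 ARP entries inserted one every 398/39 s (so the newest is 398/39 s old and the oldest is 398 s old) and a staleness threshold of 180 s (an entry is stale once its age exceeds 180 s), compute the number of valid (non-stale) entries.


Ages are k * 398/39 s for k = 1..39 (spacing = 10.2051 s).
Entry k is valid iff k * 398/39 <= 180 iff k <= 39 * 180 / 398 = 17.6382
n_valid = floor(17.6382) = 17
(n_stale = 39 - 17 = 22)

17


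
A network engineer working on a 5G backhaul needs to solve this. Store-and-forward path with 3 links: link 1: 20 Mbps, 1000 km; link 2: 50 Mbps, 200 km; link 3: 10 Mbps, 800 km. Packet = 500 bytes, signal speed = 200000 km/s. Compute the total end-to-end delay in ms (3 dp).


Packet = 500 bytes = 4000 bits. Store-and-forward: sum (t_trans + t_prop) per link.
Link 1: t_trans = 4000/(20*10^6) s = 0.2000 ms; t_prop = 1000/200000 s = 5.0000 ms; subtotal = 5.2000 ms
Link 2: t_trans = 4000/(50*10^6) s = 0.0800 ms; t_prop = 200/200000 s = 1.0000 ms; subtotal = 1.0800 ms
Link 3: t_trans = 4000/(10*10^6) s = 0.4000 ms; t_prop = 800/200000 s = 4.0000 ms; subtotal = 4.4000 ms
End-to-end = 5.2000 + 1.0800 + 4.4000 = 10.6800 ms -> 10.680 ms (3 dp)

10.680


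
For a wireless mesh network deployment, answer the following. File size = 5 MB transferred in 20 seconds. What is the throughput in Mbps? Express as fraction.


Given: file = 5 MB, time = 20 s
File in Mb = 5 * 8 = 40 Mb
Throughput = 40 / 20 Mbps
Throughput = 2 Mbps

2


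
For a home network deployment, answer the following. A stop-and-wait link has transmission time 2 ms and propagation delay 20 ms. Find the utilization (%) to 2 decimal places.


Given: Ttrans = 2 ms, Tprop = 20 ms
RTT = 2 * Tprop = 2 * 20 = 40 ms
U = Ttrans / (Ttrans + RTT)
U = 2 / (2 + 40)
U = 2 / 42 = 0.047619
U% = 4.76%

4.76


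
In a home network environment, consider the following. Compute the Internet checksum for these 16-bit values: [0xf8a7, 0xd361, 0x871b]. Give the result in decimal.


Given words: [0xf8a7, 0xd361, 0x871b]
Step 1: Sum all words
Raw sum = 63655 + 54113 + 34587 = 152355
Step 2: Fold carry: (21283 + 2) = 21285
One's complement = ~21285 & 0xFFFF = 44250

44250


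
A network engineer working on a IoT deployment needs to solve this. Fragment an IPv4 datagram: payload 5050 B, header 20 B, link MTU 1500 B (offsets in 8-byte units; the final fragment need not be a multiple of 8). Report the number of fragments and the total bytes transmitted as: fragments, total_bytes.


Max data per non-final fragment = floor((MTU - header)/8)*8 = floor((1500 - 20)/8)*8 = floor(1480/8)*8 = 1480 B
Final fragment needs no 8-byte alignment: it can carry up to MTU - header = 1480 B
Non-final fragments needed = ceil((payload - 1480) / 1480) = ceil(3570/1480) = ceil(2.4122) = 3
Number of fragments = 3 + 1 = 4
Fragment sizes (data): 3 * 1480 B + 610 B (last, 610 <= 1480 OK)
Total bytes sent = payload + n_frags * header = 5050 + 4*20 = 5050 + 80 = 5130 B

4, 5130


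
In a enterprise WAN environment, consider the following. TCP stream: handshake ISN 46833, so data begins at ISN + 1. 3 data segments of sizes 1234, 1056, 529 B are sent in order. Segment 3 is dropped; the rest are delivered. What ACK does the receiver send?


SYN uses sequence number 46833; first data byte = ISN + 1 = 46834.
Segment 1: SEQ = 46834, len = 1234 B, covers [46834, 48067]
Segment 2: SEQ = 48068, len = 1056 B, covers [48068, 49123]
Segment 3: SEQ = 49124, len = 529 B, covers [49124, 49652] [LOST]
In-order data received: bytes [46834, 49123] (segments 1..2).
Segment 3 missing -> gap begins at byte 49124.
Cumulative ACK = next expected in-order byte = 46834 + 1234 + 1056 = 49124

49124


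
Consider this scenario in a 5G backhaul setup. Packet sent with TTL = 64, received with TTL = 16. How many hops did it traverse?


Given: initial TTL = 64, received TTL = 16
Hops = initial TTL - received TTL
Hops = 64 - 16 = 48

48


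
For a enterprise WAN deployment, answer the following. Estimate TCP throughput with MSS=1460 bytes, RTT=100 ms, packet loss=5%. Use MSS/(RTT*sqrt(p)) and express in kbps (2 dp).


Given: MSS = 1460 bytes, RTT = 100 ms, loss = 5%
RTT in seconds = 100 / 1000 = 0.1
Loss rate = 5% = 0.05
sqrt(loss) = sqrt(0.05) = 0.223606797750
Throughput (bytes/s) = 1460 / (0.1 * 0.223606797750) = 65293.1849
Throughput (kbps) = 65293.1849 * 8 / 1000 = 522.345480 -> 522.35 kbps (2 dp)

522.35


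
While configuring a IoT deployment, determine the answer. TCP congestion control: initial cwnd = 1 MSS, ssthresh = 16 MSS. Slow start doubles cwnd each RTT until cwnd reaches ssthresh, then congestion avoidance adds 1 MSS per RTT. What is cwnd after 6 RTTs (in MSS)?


RTT 0: cwnd = 1 MSS (initial)
RTT 1: cwnd = 2 MSS (slow start, doubled)
RTT 2: cwnd = 4 MSS (slow start, doubled)
RTT 3: cwnd = 8 MSS (slow start, doubled)
RTT 4: cwnd = 16 MSS (slow start, doubled)
RTT 5: cwnd = 17 MSS (congestion avoidance, +1)
RTT 6: cwnd = 18 MSS (congestion avoidance, +1)

18


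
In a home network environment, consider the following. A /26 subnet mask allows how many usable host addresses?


Given: subnet mask /26
Host bits = 32 - 26 = 6
Total addresses = 2^6 = 64
Usable hosts = 64 - 2 (network + broadcast) = 62

62


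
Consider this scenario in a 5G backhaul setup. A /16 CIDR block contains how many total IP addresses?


Given: CIDR prefix /16
Host bits = 32 - 16 = 16
Total addresses = 2^16 = 65536

65536


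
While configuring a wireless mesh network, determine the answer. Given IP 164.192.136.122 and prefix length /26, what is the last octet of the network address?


Given: IP = 164.192.136.122, prefix = /26
Subnet mask = 255.255.255.192
Last octet of IP: 122
Last octet of mask: 192
Network last octet = 122 AND 192 = 64

64


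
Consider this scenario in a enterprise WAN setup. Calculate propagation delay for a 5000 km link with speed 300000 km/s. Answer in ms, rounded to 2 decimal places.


Given: distance = 5000 km, speed = 300000 km/s
Delay = distance / speed = 5000 / 300000 seconds
Delay in ms = 5000 * 1000 / 300000
Delay = 16.6667 ms
Rounded to 2 dp = 16.67 ms

16.67


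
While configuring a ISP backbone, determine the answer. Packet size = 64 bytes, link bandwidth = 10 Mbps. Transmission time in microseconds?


Given: packet = 64 bytes, bandwidth = 10 Mbps
Packet in bits = 64 * 8 = 512 bits
Bandwidth = 10 * 10^6 = 10000000 bps
Time = 512 / 10000000 seconds
Time in us = 512 * 10^6 / 10000000 = 51.2

51.2


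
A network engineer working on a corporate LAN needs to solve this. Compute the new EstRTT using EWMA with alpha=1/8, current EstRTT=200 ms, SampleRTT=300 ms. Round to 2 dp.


Given: EstRTT = 200 ms, SampleRTT = 300 ms, alpha = 1/8
New EstRTT = (1 - alpha) * EstRTT + alpha * SampleRTT
(7/8) * 200 = 175
(1/8) * 300 = 37.5
New EstRTT = 175 + 37.5 = 212.5 ms -> 212.50 ms (2 dp)

212.50


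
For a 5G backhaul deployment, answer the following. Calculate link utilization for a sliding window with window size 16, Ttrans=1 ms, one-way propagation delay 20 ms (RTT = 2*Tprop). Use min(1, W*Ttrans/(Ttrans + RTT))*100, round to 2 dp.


Given: W = 16, Ttrans = 1 ms, RTT = 40 ms (= 2 * Tprop, Tprop = 20 ms)
Cycle time = Ttrans + RTT = 1 + 40 = 41 ms (first packet sent until its ACK returns)
W * Ttrans = 16 * 1 = 16 ms of sending per cycle
W * Ttrans / (Ttrans + RTT) = 16 / 41 = 0.390244
U = min(1, 0.390244) = 0.390244
U% = 39.02%

39.02


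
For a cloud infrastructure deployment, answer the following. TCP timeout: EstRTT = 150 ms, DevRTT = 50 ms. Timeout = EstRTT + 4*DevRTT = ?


Given: EstRTT = 150 ms, DevRTT = 50 ms
Timeout = EstRTT + 4 * DevRTT
4 * DevRTT = 4 * 50 = 200
Timeout = 150 + 200 = 350 ms

350


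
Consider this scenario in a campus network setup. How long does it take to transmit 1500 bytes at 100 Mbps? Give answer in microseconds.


Given: packet = 1500 bytes, bandwidth = 100 Mbps
Packet in bits = 1500 * 8 = 12000 bits
Bandwidth = 100 * 10^6 = 100000000 bps
Time = 12000 / 100000000 seconds
Time in us = 12000 * 10^6 / 100000000 = 120

120


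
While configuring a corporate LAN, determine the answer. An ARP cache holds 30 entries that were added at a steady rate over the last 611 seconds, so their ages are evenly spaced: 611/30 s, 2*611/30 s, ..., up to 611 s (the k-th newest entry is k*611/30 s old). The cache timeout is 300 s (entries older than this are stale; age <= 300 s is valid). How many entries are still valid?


Ages are k * 611/30 s for k = 1..30 (spacing = 20.3667 s).
Entry k is valid iff k * 611/30 <= 300 iff k <= 30 * 300 / 611 = 14.7300
n_valid = floor(14.7300) = 14
(n_stale = 30 - 14 = 16)

14


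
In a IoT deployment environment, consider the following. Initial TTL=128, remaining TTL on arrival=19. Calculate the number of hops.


Given: initial TTL = 128, received TTL = 19
Hops = initial TTL - received TTL
Hops = 128 - 19 = 109

109


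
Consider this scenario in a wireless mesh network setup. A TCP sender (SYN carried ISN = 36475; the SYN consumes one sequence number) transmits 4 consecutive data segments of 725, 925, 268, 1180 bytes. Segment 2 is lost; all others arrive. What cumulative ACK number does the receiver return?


SYN uses sequence number 36475; first data byte = ISN + 1 = 36476.
Segment 1: SEQ = 36476, len = 725 B, covers [36476, 37200]
Segment 2: SEQ = 37201, len = 925 B, covers [37201, 38125] [LOST]
Segment 3: SEQ = 38126, len = 268 B, covers [38126, 38393]
Segment 4: SEQ = 38394, len = 1180 B, covers [38394, 39573]
In-order data received: bytes [36476, 37200] (segments 1..1).
Segment 2 missing -> gap begins at byte 37201; later segments buffered out of order.
Cumulative ACK = next expected in-order byte = 36476 + 725 = 37201

37201


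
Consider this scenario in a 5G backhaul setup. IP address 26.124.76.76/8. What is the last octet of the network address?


Given: IP = 26.124.76.76, prefix = /8
Subnet mask = 255.0.0.0
Last octet of IP: 76
Last octet of mask: 0
Network last octet = 76 AND 0 = 0

0


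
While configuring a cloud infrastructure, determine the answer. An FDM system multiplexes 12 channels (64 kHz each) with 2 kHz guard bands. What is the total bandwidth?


Given: 12 channels, 64 kHz each, guard = 2 kHz
Channel bandwidth = 12 * 64 = 768 kHz
Guard bands = 11 gaps * 2 kHz = 22 kHz
Total = 768 + 22 = 790 kHz

790


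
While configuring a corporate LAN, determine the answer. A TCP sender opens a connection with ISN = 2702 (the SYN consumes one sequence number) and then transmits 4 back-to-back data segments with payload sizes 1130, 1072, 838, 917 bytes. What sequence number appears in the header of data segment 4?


The SYN occupies sequence number ISN = 2702, so the first data byte is ISN + 1 = 2703.
SEQ of data segment i = (ISN + 1) + sum of payload sizes of segments 1..i-1.
Segment 1: SEQ = 2703, payload = 1130 bytes
Segment 2: SEQ = 3833, payload = 1072 bytes
Segment 3: SEQ = 4905, payload = 838 bytes
Segment 4: SEQ = 5743, payload = 917 bytes
SEQ of segment 4 = 2703 + 1130 + 1072 + 838 = 5743

5743


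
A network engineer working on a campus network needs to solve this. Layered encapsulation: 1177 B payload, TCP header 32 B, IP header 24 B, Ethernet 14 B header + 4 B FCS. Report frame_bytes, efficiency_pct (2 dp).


TCP segment = 1177 + 32 = 1209 B
IP packet = 1209 + 24 = 1233 B
Ethernet frame = 1233 + 14 + 4 = 1251 B
Efficiency = app / frame = 1177 / 1251 = 0.940847 = 94.0847% -> 94.08% (2 dp)

1251, 94.08


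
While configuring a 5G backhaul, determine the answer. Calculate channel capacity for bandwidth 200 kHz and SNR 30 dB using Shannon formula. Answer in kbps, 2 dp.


Given: B = 200 kHz, SNR = 30 dB
SNR linear = 10^(30/10) = 1000
1 + SNR = 1001
log2(1001) = 9.9672262588
C = 200 * 1000 * 9.9672262588 = 1993445.2518 bps
C = 1993.445252 kbps -> 1993.45 kbps (2 dp)

1993.45


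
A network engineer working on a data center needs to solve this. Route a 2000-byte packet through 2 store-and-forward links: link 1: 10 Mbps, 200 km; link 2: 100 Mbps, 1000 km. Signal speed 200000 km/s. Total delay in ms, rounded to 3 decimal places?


Packet = 2000 bytes = 16000 bits. Store-and-forward: sum (t_trans + t_prop) per link.
Link 1: t_trans = 16000/(10*10^6) s = 1.6000 ms; t_prop = 200/200000 s = 1.0000 ms; subtotal = 2.6000 ms
Link 2: t_trans = 16000/(100*10^6) s = 0.1600 ms; t_prop = 1000/200000 s = 5.0000 ms; subtotal = 5.1600 ms
End-to-end = 2.6000 + 5.1600 = 7.7600 ms -> 7.760 ms (3 dp)

7.760


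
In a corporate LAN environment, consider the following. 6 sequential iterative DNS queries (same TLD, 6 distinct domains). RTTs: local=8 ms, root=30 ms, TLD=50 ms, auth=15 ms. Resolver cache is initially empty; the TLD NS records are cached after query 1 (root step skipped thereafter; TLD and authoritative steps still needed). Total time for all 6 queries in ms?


Lookup 1 (cold cache): local + root + TLD + auth = 8 + 30 + 50 + 15 = 103 ms
Lookups 2..6 (TLD NS cached -> skip root; new domain -> still ask TLD and auth): local + TLD + auth = 8 + 50 + 15 = 73 ms each
Remaining 5 lookups: 5 * 73 = 365 ms
Total = 103 + 365 = 468 ms

468


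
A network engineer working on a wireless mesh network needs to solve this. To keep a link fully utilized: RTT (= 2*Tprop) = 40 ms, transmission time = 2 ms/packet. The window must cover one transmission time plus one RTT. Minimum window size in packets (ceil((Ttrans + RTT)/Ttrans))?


Given: Ttrans = 2 ms, RTT = 40 ms (= 2 * Tprop, Tprop = 20 ms)
Time until first ACK returns = Ttrans + RTT = 2 + 40 = 42 ms
Need W * Ttrans >= Ttrans + RTT  ->  W >= (Ttrans + RTT) / Ttrans
(Ttrans + RTT) / Ttrans = 42 / 2 = 21
W_min = ceil(21) = 21

21


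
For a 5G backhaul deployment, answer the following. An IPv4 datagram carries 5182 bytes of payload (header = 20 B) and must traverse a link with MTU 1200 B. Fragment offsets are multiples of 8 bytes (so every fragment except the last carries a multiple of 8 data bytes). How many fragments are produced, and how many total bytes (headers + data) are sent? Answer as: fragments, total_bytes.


Max data per non-final fragment = floor((MTU - header)/8)*8 = floor((1200 - 20)/8)*8 = floor(1180/8)*8 = 1176 B
Final fragment needs no 8-byte alignment: it can carry up to MTU - header = 1180 B
Non-final fragments needed = ceil((payload - 1180) / 1176) = ceil(4002/1176) = ceil(3.4031) = 4
Number of fragments = 4 + 1 = 5
Fragment sizes (data): 4 * 1176 B + 478 B (last, 478 <= 1180 OK)
Total bytes sent = payload + n_frags * header = 5182 + 5*20 = 5182 + 100 = 5282 B

5, 5282


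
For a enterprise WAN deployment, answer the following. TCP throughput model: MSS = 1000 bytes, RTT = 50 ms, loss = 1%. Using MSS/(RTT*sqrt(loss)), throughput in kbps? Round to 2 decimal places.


Given: MSS = 1000 bytes, RTT = 50 ms, loss = 1%
RTT in seconds = 50 / 1000 = 0.05
Loss rate = 1% = 0.01
sqrt(loss) = sqrt(0.01) = 0.1
Throughput (bytes/s) = 1000 / (0.05 * 0.1) = 200000.0000
Throughput (kbps) = 200000.0000 * 8 / 1000 = 1600.000000 -> 1600.00 kbps (2 dp)

1600.00


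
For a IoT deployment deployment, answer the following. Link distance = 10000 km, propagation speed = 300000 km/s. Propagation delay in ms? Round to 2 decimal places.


Given: distance = 10000 km, speed = 300000 km/s
Delay = distance / speed = 10000 / 300000 seconds
Delay in ms = 10000 * 1000 / 300000
Delay = 33.3333 ms
Rounded to 2 dp = 33.33 ms

33.33


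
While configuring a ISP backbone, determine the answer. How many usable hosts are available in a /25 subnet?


Given: subnet mask /25
Host bits = 32 - 25 = 7
Total addresses = 2^7 = 128
Usable hosts = 128 - 2 (network + broadcast) = 126

126


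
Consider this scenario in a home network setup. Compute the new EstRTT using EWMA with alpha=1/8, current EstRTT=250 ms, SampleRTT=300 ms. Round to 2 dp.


Given: EstRTT = 250 ms, SampleRTT = 300 ms, alpha = 1/8
New EstRTT = (1 - alpha) * EstRTT + alpha * SampleRTT
(7/8) * 250 = 218.75
(1/8) * 300 = 37.5
New EstRTT = 218.75 + 37.5 = 256.25 ms -> 256.25 ms (2 dp)

256.25


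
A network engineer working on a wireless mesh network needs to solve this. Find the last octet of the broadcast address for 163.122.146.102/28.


Given: IP = 163.122.146.102, prefix = /28
Host bits = 32 - 28 = 4
Network last octet = 102 AND mask = 96
Host part size = 2^4 - 1 = 15
Broadcast last octet = 96 OR 15 = 111

111


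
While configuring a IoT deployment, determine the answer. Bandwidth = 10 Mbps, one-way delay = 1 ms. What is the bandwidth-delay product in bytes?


Given: bandwidth = 10 Mbps, delay = 1 ms
BDP in bits = 10 * 10^6 * 1 / 1000
BDP in bits = 10000
BDP in bytes = 10000 / 8 = 1250

1250


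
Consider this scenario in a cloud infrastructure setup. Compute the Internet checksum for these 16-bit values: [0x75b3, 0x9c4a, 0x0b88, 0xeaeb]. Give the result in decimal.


Given words: [0x75b3, 0x9c4a, 0x0b88, 0xeaeb]
Step 1: Sum all words
Raw sum = 30131 + 40010 + 2952 + 60139 = 133232
Step 2: Fold carry: (2160 + 2) = 2162
One's complement = ~2162 & 0xFFFF = 63373

63373


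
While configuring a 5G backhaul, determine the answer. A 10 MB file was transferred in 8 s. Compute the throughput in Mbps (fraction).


Given: file = 10 MB, time = 8 s
File in Mb = 10 * 8 = 80 Mb
Throughput = 80 / 8 Mbps
Throughput = 10 Mbps

10


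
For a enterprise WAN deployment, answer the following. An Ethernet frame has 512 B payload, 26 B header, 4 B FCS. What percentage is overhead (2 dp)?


Given: payload = 512 B, header = 26 B, trailer = 4 B
Overhead bytes = header + trailer = 26 + 4 = 30
Total frame = payload + overhead = 512 + 30 = 542
Overhead % = 30 / 542 * 100 = 5.5351% -> 5.54% (2 dp)

5.54


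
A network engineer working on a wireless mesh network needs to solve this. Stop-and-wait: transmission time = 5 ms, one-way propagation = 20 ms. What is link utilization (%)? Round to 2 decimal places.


Given: Ttrans = 5 ms, Tprop = 20 ms
RTT = 2 * Tprop = 2 * 20 = 40 ms
U = Ttrans / (Ttrans + RTT)
U = 5 / (5 + 40)
U = 5 / 45 = 0.111111
U% = 11.11%

11.11


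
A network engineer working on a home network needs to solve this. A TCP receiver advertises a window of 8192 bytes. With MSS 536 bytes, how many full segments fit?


Given: RWND = 8192 bytes, MSS = 536 bytes
Full segments = floor(RWND / MSS)
Full segments = floor(8192 / 536)
Full segments = floor(15.2836) = 15

15


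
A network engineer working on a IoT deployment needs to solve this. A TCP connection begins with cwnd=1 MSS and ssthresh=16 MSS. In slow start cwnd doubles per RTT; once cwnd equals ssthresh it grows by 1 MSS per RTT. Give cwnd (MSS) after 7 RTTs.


RTT 0: cwnd = 1 MSS (initial)
RTT 1: cwnd = 2 MSS (slow start, doubled)
RTT 2: cwnd = 4 MSS (slow start, doubled)
RTT 3: cwnd = 8 MSS (slow start, doubled)
RTT 4: cwnd = 16 MSS (slow start, doubled)
RTT 5: cwnd = 17 MSS (congestion avoidance, +1)
RTT 6: cwnd = 18 MSS (congestion avoidance, +1)
RTT 7: cwnd = 19 MSS (congestion avoidance, +1)

19


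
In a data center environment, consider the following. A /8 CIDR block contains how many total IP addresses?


Given: CIDR prefix /8
Host bits = 32 - 8 = 24
Total addresses = 2^24 = 16777216

16777216


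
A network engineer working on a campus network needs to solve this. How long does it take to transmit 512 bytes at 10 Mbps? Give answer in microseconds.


Given: packet = 512 bytes, bandwidth = 10 Mbps
Packet in bits = 512 * 8 = 4096 bits
Bandwidth = 10 * 10^6 = 10000000 bps
Time = 4096 / 10000000 seconds
Time in us = 4096 * 10^6 / 10000000 = 409.6

409.6


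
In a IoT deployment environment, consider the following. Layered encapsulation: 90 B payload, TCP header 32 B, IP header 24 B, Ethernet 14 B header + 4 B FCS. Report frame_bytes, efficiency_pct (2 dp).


TCP segment = 90 + 32 = 122 B
IP packet = 122 + 24 = 146 B
Ethernet frame = 146 + 14 + 4 = 164 B
Efficiency = app / frame = 90 / 164 = 0.548780 = 54.8780% -> 54.88% (2 dp)

164, 54.88


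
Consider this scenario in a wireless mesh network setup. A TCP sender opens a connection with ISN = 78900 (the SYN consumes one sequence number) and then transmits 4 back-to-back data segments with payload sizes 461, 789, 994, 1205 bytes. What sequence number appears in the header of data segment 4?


The SYN occupies sequence number ISN = 78900, so the first data byte is ISN + 1 = 78901.
SEQ of data segment i = (ISN + 1) + sum of payload sizes of segments 1..i-1.
Segment 1: SEQ = 78901, payload = 461 bytes
Segment 2: SEQ = 79362, payload = 789 bytes
Segment 3: SEQ = 80151, payload = 994 bytes
Segment 4: SEQ = 81145, payload = 1205 bytes
SEQ of segment 4 = 78901 + 461 + 789 + 994 = 81145

81145


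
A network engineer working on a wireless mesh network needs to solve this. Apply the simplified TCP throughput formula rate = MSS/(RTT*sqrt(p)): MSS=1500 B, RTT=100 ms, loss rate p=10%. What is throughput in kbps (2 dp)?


Given: MSS = 1500 bytes, RTT = 100 ms, loss = 10%
RTT in seconds = 100 / 1000 = 0.1
Loss rate = 10% = 0.1
sqrt(loss) = sqrt(0.1) = 0.316227766017
Throughput (bytes/s) = 1500 / (0.1 * 0.316227766017) = 47434.1649
Throughput (kbps) = 47434.1649 * 8 / 1000 = 379.473319 -> 379.47 kbps (2 dp)

379.47


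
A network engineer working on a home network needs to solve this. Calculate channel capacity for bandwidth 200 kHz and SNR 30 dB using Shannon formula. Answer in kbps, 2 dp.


Given: B = 200 kHz, SNR = 30 dB
SNR linear = 10^(30/10) = 1000
1 + SNR = 1001
log2(1001) = 9.9672262588
C = 200 * 1000 * 9.9672262588 = 1993445.2518 bps
C = 1993.445252 kbps -> 1993.45 kbps (2 dp)

1993.45


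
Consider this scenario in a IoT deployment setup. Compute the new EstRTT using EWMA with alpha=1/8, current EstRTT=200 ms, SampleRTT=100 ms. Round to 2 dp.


Given: EstRTT = 200 ms, SampleRTT = 100 ms, alpha = 1/8
New EstRTT = (1 - alpha) * EstRTT + alpha * SampleRTT
(7/8) * 200 = 175
(1/8) * 100 = 12.5
New EstRTT = 175 + 12.5 = 187.5 ms -> 187.50 ms (2 dp)

187.50


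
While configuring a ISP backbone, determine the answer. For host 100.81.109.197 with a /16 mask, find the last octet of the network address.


Given: IP = 100.81.109.197, prefix = /16
Subnet mask = 255.255.0.0
Last octet of IP: 197
Last octet of mask: 0
Network last octet = 197 AND 0 = 0

0


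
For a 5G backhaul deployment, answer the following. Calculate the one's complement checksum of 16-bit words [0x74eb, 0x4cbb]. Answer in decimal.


Given words: [0x74eb, 0x4cbb]
Step 1: Sum all words
Raw sum = 29931 + 19643 = 49574
One's complement = ~49574 & 0xFFFF = 15961

15961


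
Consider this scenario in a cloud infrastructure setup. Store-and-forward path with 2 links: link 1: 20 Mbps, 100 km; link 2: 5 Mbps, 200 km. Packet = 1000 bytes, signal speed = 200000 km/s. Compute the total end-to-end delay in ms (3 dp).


Packet = 1000 bytes = 8000 bits. Store-and-forward: sum (t_trans + t_prop) per link.
Link 1: t_trans = 8000/(20*10^6) s = 0.4000 ms; t_prop = 100/200000 s = 0.5000 ms; subtotal = 0.9000 ms
Link 2: t_trans = 8000/(5*10^6) s = 1.6000 ms; t_prop = 200/200000 s = 1.0000 ms; subtotal = 2.6000 ms
End-to-end = 0.9000 + 2.6000 = 3.5000 ms -> 3.500 ms (3 dp)

3.500


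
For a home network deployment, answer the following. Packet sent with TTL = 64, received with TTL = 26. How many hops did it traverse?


Given: initial TTL = 64, received TTL = 26
Hops = initial TTL - received TTL
Hops = 64 - 26 = 38

38


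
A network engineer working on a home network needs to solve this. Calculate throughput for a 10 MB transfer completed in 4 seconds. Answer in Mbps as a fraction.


Given: file = 10 MB, time = 4 s
File in Mb = 10 * 8 = 80 Mb
Throughput = 80 / 4 Mbps
Throughput = 20 Mbps

20


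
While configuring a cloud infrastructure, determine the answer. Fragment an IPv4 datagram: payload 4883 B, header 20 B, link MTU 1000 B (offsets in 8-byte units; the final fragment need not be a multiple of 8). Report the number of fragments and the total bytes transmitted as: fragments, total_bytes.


Max data per non-final fragment = floor((MTU - header)/8)*8 = floor((1000 - 20)/8)*8 = floor(980/8)*8 = 976 B
Final fragment needs no 8-byte alignment: it can carry up to MTU - header = 980 B
Non-final fragments needed = ceil((payload - 980) / 976) = ceil(3903/976) = ceil(3.9990) = 4
Number of fragments = 4 + 1 = 5
Fragment sizes (data): 4 * 976 B + 979 B (last, 979 <= 980 OK)
Total bytes sent = payload + n_frags * header = 4883 + 5*20 = 4883 + 100 = 4983 B

5, 4983


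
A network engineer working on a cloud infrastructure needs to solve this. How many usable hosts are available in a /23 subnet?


Given: subnet mask /23
Host bits = 32 - 23 = 9
Total addresses = 2^9 = 512
Usable hosts = 512 - 2 (network + broadcast) = 510

510


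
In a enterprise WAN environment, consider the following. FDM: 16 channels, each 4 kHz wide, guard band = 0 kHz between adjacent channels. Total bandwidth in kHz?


Given: 16 channels, 4 kHz each, guard = 0 kHz
Channel bandwidth = 16 * 4 = 64 kHz
Guard bands = 15 gaps * 0 kHz = 0 kHz
Total = 64 + 0 = 64 kHz

64


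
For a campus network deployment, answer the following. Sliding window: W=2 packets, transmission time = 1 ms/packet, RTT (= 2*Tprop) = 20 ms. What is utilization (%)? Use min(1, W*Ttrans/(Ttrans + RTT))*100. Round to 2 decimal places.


Given: W = 2, Ttrans = 1 ms, RTT = 20 ms (= 2 * Tprop, Tprop = 10 ms)
Cycle time = Ttrans + RTT = 1 + 20 = 21 ms (first packet sent until its ACK returns)
W * Ttrans = 2 * 1 = 2 ms of sending per cycle
W * Ttrans / (Ttrans + RTT) = 2 / 21 = 0.095238
U = min(1, 0.095238) = 0.095238
U% = 9.52%

9.52


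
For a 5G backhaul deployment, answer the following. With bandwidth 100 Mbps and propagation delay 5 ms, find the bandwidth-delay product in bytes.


Given: bandwidth = 100 Mbps, delay = 5 ms
BDP in bits = 100 * 10^6 * 5 / 1000
BDP in bits = 500000
BDP in bytes = 500000 / 8 = 62500

62500


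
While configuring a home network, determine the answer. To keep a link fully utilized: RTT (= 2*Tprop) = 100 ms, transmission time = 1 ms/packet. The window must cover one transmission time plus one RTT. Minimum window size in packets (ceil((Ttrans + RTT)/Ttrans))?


Given: Ttrans = 1 ms, RTT = 100 ms (= 2 * Tprop, Tprop = 50 ms)
Time until first ACK returns = Ttrans + RTT = 1 + 100 = 101 ms
Need W * Ttrans >= Ttrans + RTT  ->  W >= (Ttrans + RTT) / Ttrans
(Ttrans + RTT) / Ttrans = 101 / 1 = 101
W_min = ceil(101) = 101

101


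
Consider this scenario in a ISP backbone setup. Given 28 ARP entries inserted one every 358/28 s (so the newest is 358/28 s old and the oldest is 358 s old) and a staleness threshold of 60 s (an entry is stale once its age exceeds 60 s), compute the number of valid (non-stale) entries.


Ages are k * 358/28 s for k = 1..28 (spacing = 12.7857 s).
Entry k is valid iff k * 358/28 <= 60 iff k <= 28 * 60 / 358 = 4.6927
n_valid = floor(4.6927) = 4
(n_stale = 28 - 4 = 24)

4


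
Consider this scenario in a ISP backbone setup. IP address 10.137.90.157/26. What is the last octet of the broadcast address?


Given: IP = 10.137.90.157, prefix = /26
Host bits = 32 - 26 = 6
Network last octet = 157 AND mask = 128
Host part size = 2^6 - 1 = 63
Broadcast last octet = 128 OR 63 = 191

191


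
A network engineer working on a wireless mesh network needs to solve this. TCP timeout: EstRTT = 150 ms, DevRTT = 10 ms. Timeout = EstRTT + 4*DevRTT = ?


Given: EstRTT = 150 ms, DevRTT = 10 ms
Timeout = EstRTT + 4 * DevRTT
4 * DevRTT = 4 * 10 = 40
Timeout = 150 + 40 = 190 ms

190


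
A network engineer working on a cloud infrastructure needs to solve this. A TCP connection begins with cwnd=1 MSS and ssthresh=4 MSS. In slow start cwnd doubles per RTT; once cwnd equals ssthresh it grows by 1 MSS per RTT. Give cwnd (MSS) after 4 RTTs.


RTT 0: cwnd = 1 MSS (initial)
RTT 1: cwnd = 2 MSS (slow start, doubled)
RTT 2: cwnd = 4 MSS (slow start, doubled)
RTT 3: cwnd = 5 MSS (congestion avoidance, +1)
RTT 4: cwnd = 6 MSS (congestion avoidance, +1)

6


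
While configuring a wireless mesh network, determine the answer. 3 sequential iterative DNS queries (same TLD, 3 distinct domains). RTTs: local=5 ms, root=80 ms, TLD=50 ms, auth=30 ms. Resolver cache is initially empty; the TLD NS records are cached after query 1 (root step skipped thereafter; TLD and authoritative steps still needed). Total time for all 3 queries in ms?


Lookup 1 (cold cache): local + root + TLD + auth = 5 + 80 + 50 + 30 = 165 ms
Lookups 2..3 (TLD NS cached -> skip root; new domain -> still ask TLD and auth): local + TLD + auth = 5 + 50 + 30 = 85 ms each
Remaining 2 lookups: 2 * 85 = 170 ms
Total = 165 + 170 = 335 ms

335


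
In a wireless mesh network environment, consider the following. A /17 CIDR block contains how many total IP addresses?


Given: CIDR prefix /17
Host bits = 32 - 17 = 15
Total addresses = 2^15 = 32768

32768


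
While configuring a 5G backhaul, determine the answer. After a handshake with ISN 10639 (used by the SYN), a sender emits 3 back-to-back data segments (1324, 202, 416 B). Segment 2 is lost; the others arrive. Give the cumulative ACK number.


SYN uses sequence number 10639; first data byte = ISN + 1 = 10640.
Segment 1: SEQ = 10640, len = 1324 B, covers [10640, 11963]
Segment 2: SEQ = 11964, len = 202 B, covers [11964, 12165] [LOST]
Segment 3: SEQ = 12166, len = 416 B, covers [12166, 12581]
In-order data received: bytes [10640, 11963] (segments 1..1).
Segment 2 missing -> gap begins at byte 11964; later segments buffered out of order.
Cumulative ACK = next expected in-order byte = 10640 + 1324 = 11964

11964


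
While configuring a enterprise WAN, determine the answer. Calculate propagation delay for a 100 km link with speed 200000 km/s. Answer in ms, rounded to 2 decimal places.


Given: distance = 100 km, speed = 200000 km/s
Delay = distance / speed = 100 / 200000 seconds
Delay in ms = 100 * 1000 / 200000
Delay = 0.5000 ms
Rounded to 2 dp = 0.50 ms

0.50


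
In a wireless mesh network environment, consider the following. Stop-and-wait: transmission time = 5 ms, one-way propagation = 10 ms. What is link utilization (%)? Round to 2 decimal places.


Given: Ttrans = 5 ms, Tprop = 10 ms
RTT = 2 * Tprop = 2 * 10 = 20 ms
U = Ttrans / (Ttrans + RTT)
U = 5 / (5 + 20)
U = 5 / 25 = 0.2
U% = 20.00%

20.00


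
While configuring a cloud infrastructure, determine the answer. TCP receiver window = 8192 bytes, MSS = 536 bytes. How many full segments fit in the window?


Given: RWND = 8192 bytes, MSS = 536 bytes
Full segments = floor(RWND / MSS)
Full segments = floor(8192 / 536)
Full segments = floor(15.2836) = 15

15


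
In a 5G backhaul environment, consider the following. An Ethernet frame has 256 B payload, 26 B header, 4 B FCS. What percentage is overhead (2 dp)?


Given: payload = 256 B, header = 26 B, trailer = 4 B
Overhead bytes = header + trailer = 26 + 4 = 30
Total frame = payload + overhead = 256 + 30 = 286
Overhead % = 30 / 286 * 100 = 10.4895% -> 10.49% (2 dp)

10.49


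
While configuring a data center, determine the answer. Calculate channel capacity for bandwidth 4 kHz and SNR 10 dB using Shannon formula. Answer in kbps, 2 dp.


Given: B = 4 kHz, SNR = 10 dB
SNR linear = 10^(10/10) = 10
1 + SNR = 11
log2(11) = 3.4594316186
C = 4 * 1000 * 3.4594316186 = 13837.7265 bps
C = 13.837726 kbps -> 13.84 kbps (2 dp)

13.84


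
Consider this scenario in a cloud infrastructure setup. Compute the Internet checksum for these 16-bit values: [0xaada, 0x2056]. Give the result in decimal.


Given words: [0xaada, 0x2056]
Step 1: Sum all words
Raw sum = 43738 + 8278 = 52016
One's complement = ~52016 & 0xFFFF = 13519

13519


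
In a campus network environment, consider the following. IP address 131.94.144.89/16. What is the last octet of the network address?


Given: IP = 131.94.144.89, prefix = /16
Subnet mask = 255.255.0.0
Last octet of IP: 89
Last octet of mask: 0
Network last octet = 89 AND 0 = 0

0


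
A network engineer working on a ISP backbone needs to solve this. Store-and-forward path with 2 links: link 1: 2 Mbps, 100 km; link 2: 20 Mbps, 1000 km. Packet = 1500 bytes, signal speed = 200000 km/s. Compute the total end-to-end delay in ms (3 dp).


Packet = 1500 bytes = 12000 bits. Store-and-forward: sum (t_trans + t_prop) per link.
Link 1: t_trans = 12000/(2*10^6) s = 6.0000 ms; t_prop = 100/200000 s = 0.5000 ms; subtotal = 6.5000 ms
Link 2: t_trans = 12000/(20*10^6) s = 0.6000 ms; t_prop = 1000/200000 s = 5.0000 ms; subtotal = 5.6000 ms
End-to-end = 6.5000 + 5.6000 = 12.1000 ms -> 12.100 ms (3 dp)

12.100


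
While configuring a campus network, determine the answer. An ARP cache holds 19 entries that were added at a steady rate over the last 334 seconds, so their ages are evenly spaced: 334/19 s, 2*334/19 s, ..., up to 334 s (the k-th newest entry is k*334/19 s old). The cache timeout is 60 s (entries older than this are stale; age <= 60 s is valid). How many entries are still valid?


Ages are k * 334/19 s for k = 1..19 (spacing = 17.5789 s).
Entry k is valid iff k * 334/19 <= 60 iff k <= 19 * 60 / 334 = 3.4132
n_valid = floor(3.4132) = 3
(n_stale = 19 - 3 = 16)

3


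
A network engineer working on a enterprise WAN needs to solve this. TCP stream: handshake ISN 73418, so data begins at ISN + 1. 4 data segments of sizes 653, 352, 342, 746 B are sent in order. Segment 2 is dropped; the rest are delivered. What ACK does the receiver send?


SYN uses sequence number 73418; first data byte = ISN + 1 = 73419.
Segment 1: SEQ = 73419, len = 653 B, covers [73419, 74071]
Segment 2: SEQ = 74072, len = 352 B, covers [74072, 74423] [LOST]
Segment 3: SEQ = 74424, len = 342 B, covers [74424, 74765]
Segment 4: SEQ = 74766, len = 746 B, covers [74766, 75511]
In-order data received: bytes [73419, 74071] (segments 1..1).
Segment 2 missing -> gap begins at byte 74072; later segments buffered out of order.
Cumulative ACK = next expected in-order byte = 73419 + 653 = 74072

74072


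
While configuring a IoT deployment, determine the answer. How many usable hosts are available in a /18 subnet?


Given: subnet mask /18
Host bits = 32 - 18 = 14
Total addresses = 2^14 = 16384
Usable hosts = 16384 - 2 (network + broadcast) = 16382

16382


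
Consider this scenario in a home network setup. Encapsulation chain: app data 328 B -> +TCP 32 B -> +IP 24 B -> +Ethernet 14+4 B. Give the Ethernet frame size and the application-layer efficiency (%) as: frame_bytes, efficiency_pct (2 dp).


TCP segment = 328 + 32 = 360 B
IP packet = 360 + 24 = 384 B
Ethernet frame = 384 + 14 + 4 = 402 B
Efficiency = app / frame = 328 / 402 = 0.815920 = 81.5920% -> 81.59% (2 dp)

402, 81.59


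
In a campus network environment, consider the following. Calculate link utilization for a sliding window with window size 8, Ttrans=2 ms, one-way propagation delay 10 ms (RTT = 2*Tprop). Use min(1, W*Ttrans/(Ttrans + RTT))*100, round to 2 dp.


Given: W = 8, Ttrans = 2 ms, RTT = 20 ms (= 2 * Tprop, Tprop = 10 ms)
Cycle time = Ttrans + RTT = 2 + 20 = 22 ms (first packet sent until its ACK returns)
W * Ttrans = 8 * 2 = 16 ms of sending per cycle
W * Ttrans / (Ttrans + RTT) = 16 / 22 = 0.727273
U = min(1, 0.727273) = 0.727273
U% = 72.73%

72.73


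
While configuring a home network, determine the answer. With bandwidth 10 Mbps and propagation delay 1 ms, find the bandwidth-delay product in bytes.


Given: bandwidth = 10 Mbps, delay = 1 ms
BDP in bits = 10 * 10^6 * 1 / 1000
BDP in bits = 10000
BDP in bytes = 10000 / 8 = 1250

1250


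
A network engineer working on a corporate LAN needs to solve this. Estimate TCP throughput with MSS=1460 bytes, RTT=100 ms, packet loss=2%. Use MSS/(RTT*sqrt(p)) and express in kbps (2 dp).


Given: MSS = 1460 bytes, RTT = 100 ms, loss = 2%
RTT in seconds = 100 / 1000 = 0.1
Loss rate = 2% = 0.02
sqrt(loss) = sqrt(0.02) = 0.141421356237
Throughput (bytes/s) = 1460 / (0.1 * 0.141421356237) = 103237.5901
Throughput (kbps) = 103237.5901 * 8 / 1000 = 825.900720 -> 825.90 kbps (2 dp)

825.90


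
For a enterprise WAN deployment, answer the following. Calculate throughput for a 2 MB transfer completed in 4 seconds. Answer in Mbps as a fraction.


Given: file = 2 MB, time = 4 s
File in Mb = 2 * 8 = 16 Mb
Throughput = 16 / 4 Mbps
Throughput = 4 Mbps

4
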